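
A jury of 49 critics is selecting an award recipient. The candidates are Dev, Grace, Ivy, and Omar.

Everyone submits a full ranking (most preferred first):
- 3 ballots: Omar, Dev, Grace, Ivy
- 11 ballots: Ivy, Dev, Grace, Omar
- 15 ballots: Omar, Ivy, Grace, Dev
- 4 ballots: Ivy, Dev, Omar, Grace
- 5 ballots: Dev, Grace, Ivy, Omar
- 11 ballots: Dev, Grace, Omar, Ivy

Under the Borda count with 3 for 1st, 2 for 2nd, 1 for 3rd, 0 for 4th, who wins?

Dev: 3×2 + 11×2 + 15×0 + 4×2 + 5×3 + 11×3 = 84
Grace: 3×1 + 11×1 + 15×1 + 4×0 + 5×2 + 11×2 = 61
Ivy: 3×0 + 11×3 + 15×2 + 4×3 + 5×1 + 11×0 = 80
Omar: 3×3 + 11×0 + 15×3 + 4×1 + 5×0 + 11×1 = 69

Dev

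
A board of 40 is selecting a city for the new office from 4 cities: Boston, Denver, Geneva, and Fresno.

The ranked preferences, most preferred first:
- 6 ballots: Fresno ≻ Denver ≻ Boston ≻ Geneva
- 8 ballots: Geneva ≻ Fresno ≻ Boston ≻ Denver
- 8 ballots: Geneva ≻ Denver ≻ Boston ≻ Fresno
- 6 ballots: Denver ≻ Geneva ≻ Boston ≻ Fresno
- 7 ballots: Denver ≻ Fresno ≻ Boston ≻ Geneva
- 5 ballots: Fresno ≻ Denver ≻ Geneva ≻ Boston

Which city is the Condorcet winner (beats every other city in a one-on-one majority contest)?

Denver vs Boston: 32–8
Denver vs Geneva: 24–16
Denver vs Fresno: 21–19
Denver beats every other city.

Denver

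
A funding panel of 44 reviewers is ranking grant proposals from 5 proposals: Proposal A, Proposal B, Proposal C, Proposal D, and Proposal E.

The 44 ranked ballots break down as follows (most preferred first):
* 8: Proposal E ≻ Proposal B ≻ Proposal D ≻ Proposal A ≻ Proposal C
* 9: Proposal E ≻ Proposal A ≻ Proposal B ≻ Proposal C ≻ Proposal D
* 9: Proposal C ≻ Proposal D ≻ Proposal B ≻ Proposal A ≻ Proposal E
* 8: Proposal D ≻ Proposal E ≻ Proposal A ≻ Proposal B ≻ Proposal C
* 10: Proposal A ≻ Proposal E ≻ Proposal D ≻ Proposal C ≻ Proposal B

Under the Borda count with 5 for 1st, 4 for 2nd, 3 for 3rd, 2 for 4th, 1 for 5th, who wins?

Proposal E

Proposal A: 8×2 + 9×4 + 9×2 + 8×3 + 10×5 = 144
Proposal B: 8×4 + 9×3 + 9×3 + 8×2 + 10×1 = 112
Proposal C: 8×1 + 9×2 + 9×5 + 8×1 + 10×2 = 99
Proposal D: 8×3 + 9×1 + 9×4 + 8×5 + 10×3 = 139
Proposal E: 8×5 + 9×5 + 9×1 + 8×4 + 10×4 = 166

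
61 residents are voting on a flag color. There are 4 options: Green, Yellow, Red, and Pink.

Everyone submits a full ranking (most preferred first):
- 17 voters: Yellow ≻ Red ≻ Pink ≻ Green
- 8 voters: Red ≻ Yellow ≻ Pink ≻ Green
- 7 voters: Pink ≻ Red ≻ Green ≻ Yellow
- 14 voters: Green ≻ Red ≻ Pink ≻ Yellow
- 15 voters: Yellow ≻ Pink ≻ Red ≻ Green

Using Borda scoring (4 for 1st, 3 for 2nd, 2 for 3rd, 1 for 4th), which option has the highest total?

Red

Green: 17×1 + 8×1 + 7×2 + 14×4 + 15×1 = 110
Yellow: 17×4 + 8×3 + 7×1 + 14×1 + 15×4 = 173
Red: 17×3 + 8×4 + 7×3 + 14×3 + 15×2 = 176
Pink: 17×2 + 8×2 + 7×4 + 14×2 + 15×3 = 151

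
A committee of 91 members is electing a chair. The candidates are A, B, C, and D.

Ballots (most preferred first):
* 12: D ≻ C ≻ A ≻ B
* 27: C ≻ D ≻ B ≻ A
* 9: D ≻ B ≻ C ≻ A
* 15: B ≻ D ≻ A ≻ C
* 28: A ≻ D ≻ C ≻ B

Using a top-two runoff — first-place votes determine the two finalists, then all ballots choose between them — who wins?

C

Round 1 first-place votes: A 28, B 15, C 27, D 21. A and C advance.
Runoff: A is ranked above C on 43 ballots, C above A on 48.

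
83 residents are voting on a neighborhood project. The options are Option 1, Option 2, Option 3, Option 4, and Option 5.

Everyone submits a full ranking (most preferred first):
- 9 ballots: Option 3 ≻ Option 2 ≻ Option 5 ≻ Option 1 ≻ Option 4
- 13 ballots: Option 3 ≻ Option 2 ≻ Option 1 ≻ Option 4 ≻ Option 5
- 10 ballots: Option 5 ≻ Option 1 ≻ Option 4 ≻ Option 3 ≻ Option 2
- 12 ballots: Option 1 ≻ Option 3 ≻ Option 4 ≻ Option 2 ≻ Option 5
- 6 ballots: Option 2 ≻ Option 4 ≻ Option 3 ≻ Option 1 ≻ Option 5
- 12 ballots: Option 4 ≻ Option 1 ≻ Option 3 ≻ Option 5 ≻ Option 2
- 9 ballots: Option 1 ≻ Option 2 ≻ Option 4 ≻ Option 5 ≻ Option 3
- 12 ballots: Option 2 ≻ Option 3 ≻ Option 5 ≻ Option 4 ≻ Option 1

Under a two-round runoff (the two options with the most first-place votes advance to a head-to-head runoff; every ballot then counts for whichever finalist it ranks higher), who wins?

Option 1

Round 1 first-place votes: Option 1 21, Option 2 18, Option 3 22, Option 4 12, Option 5 10. Option 3 and Option 1 advance.
Runoff: Option 3 is ranked above Option 1 on 40 ballots, Option 1 above Option 3 on 43.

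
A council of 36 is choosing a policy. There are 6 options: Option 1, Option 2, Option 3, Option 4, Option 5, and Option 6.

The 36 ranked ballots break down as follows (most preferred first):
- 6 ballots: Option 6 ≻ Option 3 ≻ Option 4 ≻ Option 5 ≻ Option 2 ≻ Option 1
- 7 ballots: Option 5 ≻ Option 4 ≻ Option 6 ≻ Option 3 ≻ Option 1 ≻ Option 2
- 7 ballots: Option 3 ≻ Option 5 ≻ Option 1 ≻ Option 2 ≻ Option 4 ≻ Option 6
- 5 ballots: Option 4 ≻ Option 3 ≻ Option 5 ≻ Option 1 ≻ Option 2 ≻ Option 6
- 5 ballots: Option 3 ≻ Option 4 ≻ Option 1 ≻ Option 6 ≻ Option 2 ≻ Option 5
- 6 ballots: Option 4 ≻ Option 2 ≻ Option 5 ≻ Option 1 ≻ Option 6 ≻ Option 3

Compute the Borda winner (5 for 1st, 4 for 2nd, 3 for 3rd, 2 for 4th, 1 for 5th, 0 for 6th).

Option 4

Option 1: 6×0 + 7×1 + 7×3 + 5×2 + 5×3 + 6×2 = 65
Option 2: 6×1 + 7×0 + 7×2 + 5×1 + 5×1 + 6×4 = 54
Option 3: 6×4 + 7×2 + 7×5 + 5×4 + 5×5 + 6×0 = 118
Option 4: 6×3 + 7×4 + 7×1 + 5×5 + 5×4 + 6×5 = 128
Option 5: 6×2 + 7×5 + 7×4 + 5×3 + 5×0 + 6×3 = 108
Option 6: 6×5 + 7×3 + 7×0 + 5×0 + 5×2 + 6×1 = 67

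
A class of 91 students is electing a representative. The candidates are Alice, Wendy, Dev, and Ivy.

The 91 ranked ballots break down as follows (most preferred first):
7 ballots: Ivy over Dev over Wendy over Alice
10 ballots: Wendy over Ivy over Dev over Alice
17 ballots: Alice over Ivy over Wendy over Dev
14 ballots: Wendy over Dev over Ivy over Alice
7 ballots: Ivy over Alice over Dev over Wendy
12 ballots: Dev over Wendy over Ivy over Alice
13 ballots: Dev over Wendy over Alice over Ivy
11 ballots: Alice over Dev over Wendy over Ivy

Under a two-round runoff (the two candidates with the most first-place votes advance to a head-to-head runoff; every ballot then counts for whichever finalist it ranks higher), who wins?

Round 1 first-place votes: Alice 28, Wendy 24, Dev 25, Ivy 14. Alice and Dev advance.
Runoff: Alice is ranked above Dev on 35 ballots, Dev above Alice on 56.

Dev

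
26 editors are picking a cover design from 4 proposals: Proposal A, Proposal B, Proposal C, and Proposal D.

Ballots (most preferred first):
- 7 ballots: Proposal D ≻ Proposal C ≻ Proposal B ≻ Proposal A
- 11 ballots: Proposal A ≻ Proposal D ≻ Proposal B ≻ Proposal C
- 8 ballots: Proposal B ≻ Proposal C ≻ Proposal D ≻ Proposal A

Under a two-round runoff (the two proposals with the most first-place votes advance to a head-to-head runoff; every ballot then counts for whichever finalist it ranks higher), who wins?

Round 1 first-place votes: Proposal A 11, Proposal B 8, Proposal C 0, Proposal D 7. Proposal A and Proposal B advance.
Runoff: Proposal A is ranked above Proposal B on 11 ballots, Proposal B above Proposal A on 15.

Proposal B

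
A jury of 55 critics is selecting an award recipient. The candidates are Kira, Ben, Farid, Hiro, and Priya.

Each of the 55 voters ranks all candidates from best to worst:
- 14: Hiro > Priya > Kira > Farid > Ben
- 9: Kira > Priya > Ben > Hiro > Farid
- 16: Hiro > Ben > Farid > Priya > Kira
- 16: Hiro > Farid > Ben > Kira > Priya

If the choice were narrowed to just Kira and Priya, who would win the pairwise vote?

Kira is ranked above Priya on 25 ballots; Priya above Kira on 30.

Priya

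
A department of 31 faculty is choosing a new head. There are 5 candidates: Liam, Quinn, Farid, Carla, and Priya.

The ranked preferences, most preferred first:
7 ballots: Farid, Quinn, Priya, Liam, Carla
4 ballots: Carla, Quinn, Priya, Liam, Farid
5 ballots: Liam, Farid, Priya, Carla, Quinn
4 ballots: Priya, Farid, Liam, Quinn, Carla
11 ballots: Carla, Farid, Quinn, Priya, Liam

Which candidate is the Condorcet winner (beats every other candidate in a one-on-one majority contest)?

Farid vs Liam: 22–9
Farid vs Quinn: 27–4
Farid vs Carla: 16–15
Farid vs Priya: 23–8
Farid beats every other candidate.

Farid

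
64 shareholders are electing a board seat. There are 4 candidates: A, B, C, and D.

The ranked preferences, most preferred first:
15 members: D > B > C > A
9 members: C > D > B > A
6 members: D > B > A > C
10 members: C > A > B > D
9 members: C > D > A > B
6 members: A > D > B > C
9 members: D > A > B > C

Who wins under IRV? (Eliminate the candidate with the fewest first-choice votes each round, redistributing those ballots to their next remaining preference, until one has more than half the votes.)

D

Round 1: A 6, B 0, C 28, D 30. B eliminated.
Round 2: A 6, C 28, D 30. A eliminated.
Round 3: C 28, D 36. D has a majority (≥33).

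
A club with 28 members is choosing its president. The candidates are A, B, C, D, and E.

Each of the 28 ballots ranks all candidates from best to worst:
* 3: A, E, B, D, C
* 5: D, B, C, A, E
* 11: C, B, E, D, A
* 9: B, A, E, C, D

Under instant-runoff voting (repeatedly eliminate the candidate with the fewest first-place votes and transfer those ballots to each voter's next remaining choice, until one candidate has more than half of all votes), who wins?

B

Round 1: A 3, B 9, C 11, D 5, E 0. E eliminated.
Round 2: A 3, B 9, C 11, D 5. A eliminated.
Round 3: B 12, C 11, D 5. D eliminated.
Round 4: B 17, C 11. B has a majority (≥15).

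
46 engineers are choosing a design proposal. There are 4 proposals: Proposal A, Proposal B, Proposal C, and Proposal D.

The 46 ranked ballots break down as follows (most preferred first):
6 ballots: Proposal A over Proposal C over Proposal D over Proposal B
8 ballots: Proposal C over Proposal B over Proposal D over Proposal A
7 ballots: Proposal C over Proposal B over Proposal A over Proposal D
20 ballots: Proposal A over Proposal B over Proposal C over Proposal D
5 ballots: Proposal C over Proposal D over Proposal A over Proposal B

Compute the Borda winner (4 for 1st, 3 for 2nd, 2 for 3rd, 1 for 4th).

Proposal C

Proposal A: 6×4 + 8×1 + 7×2 + 20×4 + 5×2 = 136
Proposal B: 6×1 + 8×3 + 7×3 + 20×3 + 5×1 = 116
Proposal C: 6×3 + 8×4 + 7×4 + 20×2 + 5×4 = 138
Proposal D: 6×2 + 8×2 + 7×1 + 20×1 + 5×3 = 70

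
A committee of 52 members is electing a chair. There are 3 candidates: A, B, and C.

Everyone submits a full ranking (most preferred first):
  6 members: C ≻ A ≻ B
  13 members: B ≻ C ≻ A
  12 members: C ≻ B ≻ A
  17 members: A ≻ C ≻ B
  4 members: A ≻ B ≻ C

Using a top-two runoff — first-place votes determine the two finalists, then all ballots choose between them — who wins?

C

Round 1 first-place votes: A 21, B 13, C 18. A and C advance.
Runoff: A is ranked above C on 21 ballots, C above A on 31.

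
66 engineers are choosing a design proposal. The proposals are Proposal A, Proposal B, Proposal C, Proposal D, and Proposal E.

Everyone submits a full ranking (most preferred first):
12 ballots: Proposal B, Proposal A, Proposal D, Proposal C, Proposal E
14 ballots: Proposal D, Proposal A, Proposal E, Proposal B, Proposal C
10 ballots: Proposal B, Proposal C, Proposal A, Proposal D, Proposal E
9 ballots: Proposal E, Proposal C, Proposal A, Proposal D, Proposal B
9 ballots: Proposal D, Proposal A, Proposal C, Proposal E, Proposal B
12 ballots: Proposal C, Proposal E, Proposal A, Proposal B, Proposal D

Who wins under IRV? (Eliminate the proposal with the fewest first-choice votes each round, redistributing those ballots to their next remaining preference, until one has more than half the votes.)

Round 1: Proposal A 0, Proposal B 22, Proposal C 12, Proposal D 23, Proposal E 9. Proposal A eliminated.
Round 2: Proposal B 22, Proposal C 12, Proposal D 23, Proposal E 9. Proposal E eliminated.
Round 3: Proposal B 22, Proposal C 21, Proposal D 23. Proposal C eliminated.
Round 4: Proposal B 34, Proposal D 32. Proposal B has a majority (≥34).

Proposal B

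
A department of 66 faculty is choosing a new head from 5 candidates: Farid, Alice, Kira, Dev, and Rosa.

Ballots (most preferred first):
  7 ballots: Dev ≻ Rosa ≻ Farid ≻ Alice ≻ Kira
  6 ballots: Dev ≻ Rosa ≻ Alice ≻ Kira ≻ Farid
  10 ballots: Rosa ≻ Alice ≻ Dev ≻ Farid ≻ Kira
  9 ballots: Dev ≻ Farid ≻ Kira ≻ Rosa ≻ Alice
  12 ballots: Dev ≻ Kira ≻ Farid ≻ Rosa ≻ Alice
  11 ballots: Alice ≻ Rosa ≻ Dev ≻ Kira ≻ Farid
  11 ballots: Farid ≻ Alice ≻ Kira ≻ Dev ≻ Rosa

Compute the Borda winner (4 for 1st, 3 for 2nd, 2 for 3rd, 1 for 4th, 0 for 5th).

Dev

Farid: 7×2 + 6×0 + 10×1 + 9×3 + 12×2 + 11×0 + 11×4 = 119
Alice: 7×1 + 6×2 + 10×3 + 9×0 + 12×0 + 11×4 + 11×3 = 126
Kira: 7×0 + 6×1 + 10×0 + 9×2 + 12×3 + 11×1 + 11×2 = 93
Dev: 7×4 + 6×4 + 10×2 + 9×4 + 12×4 + 11×2 + 11×1 = 189
Rosa: 7×3 + 6×3 + 10×4 + 9×1 + 12×1 + 11×3 + 11×0 = 133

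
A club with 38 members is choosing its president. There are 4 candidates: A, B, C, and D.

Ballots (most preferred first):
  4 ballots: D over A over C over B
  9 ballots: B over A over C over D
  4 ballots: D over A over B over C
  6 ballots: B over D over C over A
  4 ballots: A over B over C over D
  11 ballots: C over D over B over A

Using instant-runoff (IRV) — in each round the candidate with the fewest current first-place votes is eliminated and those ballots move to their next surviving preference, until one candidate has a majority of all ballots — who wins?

Round 1: A 4, B 15, C 11, D 8. A eliminated.
Round 2: B 19, C 11, D 8. D eliminated.
Round 3: B 23, C 15. B has a majority (≥20).

B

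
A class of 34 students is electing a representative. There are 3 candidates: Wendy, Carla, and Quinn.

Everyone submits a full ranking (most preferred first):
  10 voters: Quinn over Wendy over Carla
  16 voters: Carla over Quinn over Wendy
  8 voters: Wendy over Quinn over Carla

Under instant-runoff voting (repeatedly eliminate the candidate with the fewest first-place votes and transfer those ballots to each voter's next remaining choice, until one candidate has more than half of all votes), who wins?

Round 1: Wendy 8, Carla 16, Quinn 10. Wendy eliminated.
Round 2: Carla 16, Quinn 18. Quinn has a majority (≥18).

Quinn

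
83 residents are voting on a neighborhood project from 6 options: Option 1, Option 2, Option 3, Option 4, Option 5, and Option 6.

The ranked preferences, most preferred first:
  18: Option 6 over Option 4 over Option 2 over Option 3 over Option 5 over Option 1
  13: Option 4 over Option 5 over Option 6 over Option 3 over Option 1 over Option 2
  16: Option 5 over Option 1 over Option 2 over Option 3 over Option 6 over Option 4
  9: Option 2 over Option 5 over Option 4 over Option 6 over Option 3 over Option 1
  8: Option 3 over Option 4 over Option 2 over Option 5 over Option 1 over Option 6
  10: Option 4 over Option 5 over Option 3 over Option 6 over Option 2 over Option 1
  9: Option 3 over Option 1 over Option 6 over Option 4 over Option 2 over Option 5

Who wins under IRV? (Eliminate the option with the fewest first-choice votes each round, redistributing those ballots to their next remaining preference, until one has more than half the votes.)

Option 6

Round 1: Option 1 0, Option 2 9, Option 3 17, Option 4 23, Option 5 16, Option 6 18. Option 1 eliminated.
Round 2: Option 2 9, Option 3 17, Option 4 23, Option 5 16, Option 6 18. Option 2 eliminated.
Round 3: Option 3 17, Option 4 23, Option 5 25, Option 6 18. Option 3 eliminated.
Round 4: Option 4 31, Option 5 25, Option 6 27. Option 5 eliminated.
Round 5: Option 4 40, Option 6 43. Option 6 has a majority (≥42).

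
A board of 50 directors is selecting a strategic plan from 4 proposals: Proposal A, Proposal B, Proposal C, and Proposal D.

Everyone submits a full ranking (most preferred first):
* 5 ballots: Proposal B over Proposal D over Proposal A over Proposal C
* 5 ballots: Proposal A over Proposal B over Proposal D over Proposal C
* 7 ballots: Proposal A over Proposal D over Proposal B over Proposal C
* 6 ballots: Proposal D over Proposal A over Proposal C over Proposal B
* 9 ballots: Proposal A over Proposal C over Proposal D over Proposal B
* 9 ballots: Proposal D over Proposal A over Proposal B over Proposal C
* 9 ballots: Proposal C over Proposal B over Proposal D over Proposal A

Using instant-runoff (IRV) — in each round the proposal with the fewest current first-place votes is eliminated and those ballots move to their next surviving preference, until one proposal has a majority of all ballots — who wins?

Round 1: Proposal A 21, Proposal B 5, Proposal C 9, Proposal D 15. Proposal B eliminated.
Round 2: Proposal A 21, Proposal C 9, Proposal D 20. Proposal C eliminated.
Round 3: Proposal A 21, Proposal D 29. Proposal D has a majority (≥26).

Proposal D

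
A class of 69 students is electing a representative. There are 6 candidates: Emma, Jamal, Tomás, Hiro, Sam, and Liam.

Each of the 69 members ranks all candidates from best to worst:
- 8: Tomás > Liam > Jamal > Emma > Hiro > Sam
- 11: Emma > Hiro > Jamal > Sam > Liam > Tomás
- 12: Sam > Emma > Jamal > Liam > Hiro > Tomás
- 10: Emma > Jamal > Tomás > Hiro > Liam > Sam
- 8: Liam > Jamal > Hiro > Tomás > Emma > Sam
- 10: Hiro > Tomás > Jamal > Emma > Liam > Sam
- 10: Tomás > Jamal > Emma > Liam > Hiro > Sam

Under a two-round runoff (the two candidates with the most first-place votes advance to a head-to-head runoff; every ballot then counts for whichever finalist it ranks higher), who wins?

Round 1 first-place votes: Emma 21, Jamal 0, Tomás 18, Hiro 10, Sam 12, Liam 8. Emma and Tomás advance.
Runoff: Emma is ranked above Tomás on 33 ballots, Tomás above Emma on 36.

Tomás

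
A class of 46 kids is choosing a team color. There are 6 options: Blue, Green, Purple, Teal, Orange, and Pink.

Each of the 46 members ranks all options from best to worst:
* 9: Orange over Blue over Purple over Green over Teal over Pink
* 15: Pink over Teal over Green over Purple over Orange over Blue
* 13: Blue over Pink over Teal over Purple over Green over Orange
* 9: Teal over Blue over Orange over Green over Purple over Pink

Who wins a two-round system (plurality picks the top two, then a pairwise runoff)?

Round 1 first-place votes: Blue 13, Green 0, Purple 0, Teal 9, Orange 9, Pink 15. Pink and Blue advance.
Runoff: Pink is ranked above Blue on 15 ballots, Blue above Pink on 31.

Blue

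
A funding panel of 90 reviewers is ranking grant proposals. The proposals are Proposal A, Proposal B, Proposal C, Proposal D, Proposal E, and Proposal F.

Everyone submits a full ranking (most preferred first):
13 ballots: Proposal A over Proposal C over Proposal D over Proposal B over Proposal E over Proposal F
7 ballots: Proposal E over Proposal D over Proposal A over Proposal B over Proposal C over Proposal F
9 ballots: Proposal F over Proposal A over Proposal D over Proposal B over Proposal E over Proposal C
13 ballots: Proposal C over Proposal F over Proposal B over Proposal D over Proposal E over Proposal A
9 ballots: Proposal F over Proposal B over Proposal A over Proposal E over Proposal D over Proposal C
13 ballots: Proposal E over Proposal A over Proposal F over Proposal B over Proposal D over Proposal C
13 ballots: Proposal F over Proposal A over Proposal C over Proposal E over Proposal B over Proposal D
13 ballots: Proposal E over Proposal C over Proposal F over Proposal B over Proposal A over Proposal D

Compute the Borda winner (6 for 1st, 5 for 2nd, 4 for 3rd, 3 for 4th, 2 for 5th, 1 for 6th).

Proposal A: 13×6 + 7×4 + 9×5 + 13×1 + 9×4 + 13×5 + 13×5 + 13×2 = 356
Proposal B: 13×3 + 7×3 + 9×3 + 13×4 + 9×5 + 13×3 + 13×2 + 13×3 = 288
Proposal C: 13×5 + 7×2 + 9×1 + 13×6 + 9×1 + 13×1 + 13×4 + 13×5 = 305
Proposal D: 13×4 + 7×5 + 9×4 + 13×3 + 9×2 + 13×2 + 13×1 + 13×1 = 232
Proposal E: 13×2 + 7×6 + 9×2 + 13×2 + 9×3 + 13×6 + 13×3 + 13×6 = 334
Proposal F: 13×1 + 7×1 + 9×6 + 13×5 + 9×6 + 13×4 + 13×6 + 13×4 = 375

Proposal F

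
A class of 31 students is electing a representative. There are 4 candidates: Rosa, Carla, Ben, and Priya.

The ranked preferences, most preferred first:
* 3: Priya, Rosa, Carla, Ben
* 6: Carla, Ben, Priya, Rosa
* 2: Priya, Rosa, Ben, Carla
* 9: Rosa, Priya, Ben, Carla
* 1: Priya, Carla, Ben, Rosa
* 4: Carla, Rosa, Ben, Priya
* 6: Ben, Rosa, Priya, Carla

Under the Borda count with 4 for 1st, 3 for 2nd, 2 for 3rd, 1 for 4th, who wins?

Rosa: 3×3 + 6×1 + 2×3 + 9×4 + 1×1 + 4×3 + 6×3 = 88
Carla: 3×2 + 6×4 + 2×1 + 9×1 + 1×3 + 4×4 + 6×1 = 66
Ben: 3×1 + 6×3 + 2×2 + 9×2 + 1×2 + 4×2 + 6×4 = 77
Priya: 3×4 + 6×2 + 2×4 + 9×3 + 1×4 + 4×1 + 6×2 = 79

Rosa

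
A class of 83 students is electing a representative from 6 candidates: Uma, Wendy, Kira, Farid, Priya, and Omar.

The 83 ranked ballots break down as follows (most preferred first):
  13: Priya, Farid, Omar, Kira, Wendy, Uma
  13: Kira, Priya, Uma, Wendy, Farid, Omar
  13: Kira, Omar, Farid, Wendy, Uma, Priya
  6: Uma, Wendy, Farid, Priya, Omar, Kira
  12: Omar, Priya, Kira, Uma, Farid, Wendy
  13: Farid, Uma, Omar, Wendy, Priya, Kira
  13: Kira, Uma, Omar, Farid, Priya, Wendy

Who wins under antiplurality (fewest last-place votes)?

Farid

Last-place votes: Uma 13, Wendy 25, Kira 19, Farid 0, Priya 13, Omar 13.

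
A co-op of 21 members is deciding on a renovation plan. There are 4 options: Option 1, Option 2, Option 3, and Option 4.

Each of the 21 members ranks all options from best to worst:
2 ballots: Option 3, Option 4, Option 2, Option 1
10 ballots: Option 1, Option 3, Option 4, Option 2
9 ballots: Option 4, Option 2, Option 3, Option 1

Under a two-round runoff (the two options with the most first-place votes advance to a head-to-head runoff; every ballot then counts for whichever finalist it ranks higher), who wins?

Option 4

Round 1 first-place votes: Option 1 10, Option 2 0, Option 3 2, Option 4 9. Option 1 and Option 4 advance.
Runoff: Option 1 is ranked above Option 4 on 10 ballots, Option 4 above Option 1 on 11.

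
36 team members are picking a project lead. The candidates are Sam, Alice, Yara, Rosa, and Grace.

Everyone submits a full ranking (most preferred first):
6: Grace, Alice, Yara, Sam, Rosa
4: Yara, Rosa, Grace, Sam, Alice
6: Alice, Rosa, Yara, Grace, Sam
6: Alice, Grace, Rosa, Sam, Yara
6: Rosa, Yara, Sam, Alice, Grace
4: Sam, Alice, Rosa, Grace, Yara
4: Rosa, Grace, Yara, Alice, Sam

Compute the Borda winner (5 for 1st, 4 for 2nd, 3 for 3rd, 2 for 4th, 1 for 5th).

Rosa

Sam: 6×2 + 4×2 + 6×1 + 6×2 + 6×3 + 4×5 + 4×1 = 80
Alice: 6×4 + 4×1 + 6×5 + 6×5 + 6×2 + 4×4 + 4×2 = 124
Yara: 6×3 + 4×5 + 6×3 + 6×1 + 6×4 + 4×1 + 4×3 = 102
Rosa: 6×1 + 4×4 + 6×4 + 6×3 + 6×5 + 4×3 + 4×5 = 126
Grace: 6×5 + 4×3 + 6×2 + 6×4 + 6×1 + 4×2 + 4×4 = 108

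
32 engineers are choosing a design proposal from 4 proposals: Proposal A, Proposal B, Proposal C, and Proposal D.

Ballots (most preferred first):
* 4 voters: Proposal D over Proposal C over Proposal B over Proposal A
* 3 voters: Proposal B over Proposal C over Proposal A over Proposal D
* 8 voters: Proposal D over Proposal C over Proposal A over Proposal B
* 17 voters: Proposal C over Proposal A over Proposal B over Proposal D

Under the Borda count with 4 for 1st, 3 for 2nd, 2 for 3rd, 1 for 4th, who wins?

Proposal C

Proposal A: 4×1 + 3×2 + 8×2 + 17×3 = 77
Proposal B: 4×2 + 3×4 + 8×1 + 17×2 = 62
Proposal C: 4×3 + 3×3 + 8×3 + 17×4 = 113
Proposal D: 4×4 + 3×1 + 8×4 + 17×1 = 68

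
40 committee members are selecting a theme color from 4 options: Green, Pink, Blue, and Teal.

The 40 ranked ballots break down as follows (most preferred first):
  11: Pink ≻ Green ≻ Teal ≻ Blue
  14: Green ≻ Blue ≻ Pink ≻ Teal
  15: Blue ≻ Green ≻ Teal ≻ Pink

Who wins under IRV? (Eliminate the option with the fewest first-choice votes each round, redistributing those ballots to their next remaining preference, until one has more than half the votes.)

Round 1: Green 14, Pink 11, Blue 15, Teal 0. Teal eliminated.
Round 2: Green 14, Pink 11, Blue 15. Pink eliminated.
Round 3: Green 25, Blue 15. Green has a majority (≥21).

Green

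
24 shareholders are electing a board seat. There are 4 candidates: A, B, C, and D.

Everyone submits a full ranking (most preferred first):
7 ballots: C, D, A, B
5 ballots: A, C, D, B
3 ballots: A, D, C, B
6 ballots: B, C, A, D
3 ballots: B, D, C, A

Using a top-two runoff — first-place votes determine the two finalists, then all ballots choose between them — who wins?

A

Round 1 first-place votes: A 8, B 9, C 7, D 0. B and A advance.
Runoff: B is ranked above A on 9 ballots, A above B on 15.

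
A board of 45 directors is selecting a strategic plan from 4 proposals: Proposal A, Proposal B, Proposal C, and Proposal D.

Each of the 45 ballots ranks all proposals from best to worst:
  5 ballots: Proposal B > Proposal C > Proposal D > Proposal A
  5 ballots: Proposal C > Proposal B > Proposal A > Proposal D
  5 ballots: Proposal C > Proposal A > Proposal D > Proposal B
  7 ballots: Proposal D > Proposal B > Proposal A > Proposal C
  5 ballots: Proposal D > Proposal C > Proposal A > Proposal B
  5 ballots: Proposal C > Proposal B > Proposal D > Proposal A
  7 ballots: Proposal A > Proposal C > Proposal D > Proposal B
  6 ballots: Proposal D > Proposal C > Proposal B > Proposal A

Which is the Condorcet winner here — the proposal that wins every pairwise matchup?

Proposal C vs Proposal A: 31–14
Proposal C vs Proposal B: 33–12
Proposal C vs Proposal D: 27–18
Proposal C beats every other proposal.

Proposal C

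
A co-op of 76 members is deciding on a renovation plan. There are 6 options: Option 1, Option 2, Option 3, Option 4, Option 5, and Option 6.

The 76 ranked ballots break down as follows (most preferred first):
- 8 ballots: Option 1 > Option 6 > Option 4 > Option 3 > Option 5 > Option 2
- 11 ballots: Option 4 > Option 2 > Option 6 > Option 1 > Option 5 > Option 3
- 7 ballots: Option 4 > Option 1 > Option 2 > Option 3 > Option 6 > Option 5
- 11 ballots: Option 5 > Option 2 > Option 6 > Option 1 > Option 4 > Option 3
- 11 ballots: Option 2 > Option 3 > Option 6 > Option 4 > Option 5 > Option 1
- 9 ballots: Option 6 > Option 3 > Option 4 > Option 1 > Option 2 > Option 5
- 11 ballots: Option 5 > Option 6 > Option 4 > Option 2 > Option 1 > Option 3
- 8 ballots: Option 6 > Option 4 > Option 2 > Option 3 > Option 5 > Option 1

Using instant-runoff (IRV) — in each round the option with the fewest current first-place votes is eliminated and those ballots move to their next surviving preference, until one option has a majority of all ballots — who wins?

Round 1: Option 1 8, Option 2 11, Option 3 0, Option 4 18, Option 5 22, Option 6 17. Option 3 eliminated.
Round 2: Option 1 8, Option 2 11, Option 4 18, Option 5 22, Option 6 17. Option 1 eliminated.
Round 3: Option 2 11, Option 4 18, Option 5 22, Option 6 25. Option 2 eliminated.
Round 4: Option 4 18, Option 5 22, Option 6 36. Option 4 eliminated.
Round 5: Option 5 22, Option 6 54. Option 6 has a majority (≥39).

Option 6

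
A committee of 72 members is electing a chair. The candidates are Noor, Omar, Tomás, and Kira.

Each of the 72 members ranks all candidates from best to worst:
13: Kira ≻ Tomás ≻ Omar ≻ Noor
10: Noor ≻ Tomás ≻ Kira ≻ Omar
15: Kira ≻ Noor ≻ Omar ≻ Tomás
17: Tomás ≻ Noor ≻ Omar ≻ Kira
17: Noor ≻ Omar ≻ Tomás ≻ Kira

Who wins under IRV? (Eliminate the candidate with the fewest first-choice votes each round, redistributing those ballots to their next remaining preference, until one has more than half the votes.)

Round 1: Noor 27, Omar 0, Tomás 17, Kira 28. Omar eliminated.
Round 2: Noor 27, Tomás 17, Kira 28. Tomás eliminated.
Round 3: Noor 44, Kira 28. Noor has a majority (≥37).

Noor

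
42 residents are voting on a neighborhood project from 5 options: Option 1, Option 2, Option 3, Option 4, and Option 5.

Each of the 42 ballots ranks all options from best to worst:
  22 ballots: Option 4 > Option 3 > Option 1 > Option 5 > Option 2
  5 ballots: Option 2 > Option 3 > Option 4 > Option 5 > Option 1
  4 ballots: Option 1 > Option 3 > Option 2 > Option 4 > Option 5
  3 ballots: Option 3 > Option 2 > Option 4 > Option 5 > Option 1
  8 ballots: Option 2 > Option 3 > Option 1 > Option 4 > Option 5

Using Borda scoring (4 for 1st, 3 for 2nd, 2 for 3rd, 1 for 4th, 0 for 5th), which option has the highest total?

Option 1: 22×2 + 5×0 + 4×4 + 3×0 + 8×2 = 76
Option 2: 22×0 + 5×4 + 4×2 + 3×3 + 8×4 = 69
Option 3: 22×3 + 5×3 + 4×3 + 3×4 + 8×3 = 129
Option 4: 22×4 + 5×2 + 4×1 + 3×2 + 8×1 = 116
Option 5: 22×1 + 5×1 + 4×0 + 3×1 + 8×0 = 30

Option 3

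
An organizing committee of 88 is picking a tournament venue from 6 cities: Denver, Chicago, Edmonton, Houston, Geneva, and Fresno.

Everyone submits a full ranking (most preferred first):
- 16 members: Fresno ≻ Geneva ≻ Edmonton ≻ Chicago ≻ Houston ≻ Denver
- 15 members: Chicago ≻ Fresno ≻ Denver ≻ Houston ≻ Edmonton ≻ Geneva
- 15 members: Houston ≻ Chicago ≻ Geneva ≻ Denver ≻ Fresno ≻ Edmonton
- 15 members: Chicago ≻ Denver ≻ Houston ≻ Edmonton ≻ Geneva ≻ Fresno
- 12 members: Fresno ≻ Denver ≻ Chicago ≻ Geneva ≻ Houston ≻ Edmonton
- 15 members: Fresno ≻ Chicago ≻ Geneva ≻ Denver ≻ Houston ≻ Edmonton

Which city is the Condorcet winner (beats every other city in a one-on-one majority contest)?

Chicago

Chicago vs Denver: 76–12
Chicago vs Edmonton: 72–16
Chicago vs Houston: 73–15
Chicago vs Geneva: 72–16
Chicago vs Fresno: 45–43
Chicago beats every other city.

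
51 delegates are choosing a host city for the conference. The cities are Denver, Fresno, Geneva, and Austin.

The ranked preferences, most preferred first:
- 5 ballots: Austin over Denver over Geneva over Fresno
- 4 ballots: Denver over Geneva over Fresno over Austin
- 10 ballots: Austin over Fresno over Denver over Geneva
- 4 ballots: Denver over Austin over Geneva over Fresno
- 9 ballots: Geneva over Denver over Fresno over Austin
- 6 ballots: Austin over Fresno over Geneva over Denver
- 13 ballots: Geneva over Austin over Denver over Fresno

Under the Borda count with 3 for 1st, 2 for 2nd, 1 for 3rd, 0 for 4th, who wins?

Denver: 5×2 + 4×3 + 10×1 + 4×3 + 9×2 + 6×0 + 13×1 = 75
Fresno: 5×0 + 4×1 + 10×2 + 4×0 + 9×1 + 6×2 + 13×0 = 45
Geneva: 5×1 + 4×2 + 10×0 + 4×1 + 9×3 + 6×1 + 13×3 = 89
Austin: 5×3 + 4×0 + 10×3 + 4×2 + 9×0 + 6×3 + 13×2 = 97

Austin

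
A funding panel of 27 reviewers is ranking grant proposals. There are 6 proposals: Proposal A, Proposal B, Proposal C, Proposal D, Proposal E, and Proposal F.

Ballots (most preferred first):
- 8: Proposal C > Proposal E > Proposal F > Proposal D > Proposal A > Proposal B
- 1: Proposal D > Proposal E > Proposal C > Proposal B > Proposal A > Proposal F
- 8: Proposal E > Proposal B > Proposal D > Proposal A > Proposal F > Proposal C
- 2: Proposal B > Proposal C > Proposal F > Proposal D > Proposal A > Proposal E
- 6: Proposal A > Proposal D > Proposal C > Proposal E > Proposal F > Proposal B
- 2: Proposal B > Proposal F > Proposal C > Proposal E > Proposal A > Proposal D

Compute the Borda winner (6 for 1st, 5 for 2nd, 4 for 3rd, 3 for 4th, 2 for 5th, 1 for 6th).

Proposal A: 8×2 + 1×2 + 8×3 + 2×2 + 6×6 + 2×2 = 86
Proposal B: 8×1 + 1×3 + 8×5 + 2×6 + 6×1 + 2×6 = 81
Proposal C: 8×6 + 1×4 + 8×1 + 2×5 + 6×4 + 2×4 = 102
Proposal D: 8×3 + 1×6 + 8×4 + 2×3 + 6×5 + 2×1 = 100
Proposal E: 8×5 + 1×5 + 8×6 + 2×1 + 6×3 + 2×3 = 119
Proposal F: 8×4 + 1×1 + 8×2 + 2×4 + 6×2 + 2×5 = 79

Proposal E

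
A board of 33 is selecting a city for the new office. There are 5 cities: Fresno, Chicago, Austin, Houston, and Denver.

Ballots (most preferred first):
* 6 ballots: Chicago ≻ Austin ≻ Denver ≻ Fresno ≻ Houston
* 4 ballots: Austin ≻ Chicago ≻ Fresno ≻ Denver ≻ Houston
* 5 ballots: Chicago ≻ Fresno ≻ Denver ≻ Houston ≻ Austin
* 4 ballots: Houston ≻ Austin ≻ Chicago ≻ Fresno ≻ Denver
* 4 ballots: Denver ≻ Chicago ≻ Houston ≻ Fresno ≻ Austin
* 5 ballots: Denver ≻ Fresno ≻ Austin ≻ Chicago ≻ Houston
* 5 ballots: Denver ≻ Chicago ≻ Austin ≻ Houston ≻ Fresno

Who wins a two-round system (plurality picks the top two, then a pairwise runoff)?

Chicago

Round 1 first-place votes: Fresno 0, Chicago 11, Austin 4, Houston 4, Denver 14. Denver and Chicago advance.
Runoff: Denver is ranked above Chicago on 14 ballots, Chicago above Denver on 19.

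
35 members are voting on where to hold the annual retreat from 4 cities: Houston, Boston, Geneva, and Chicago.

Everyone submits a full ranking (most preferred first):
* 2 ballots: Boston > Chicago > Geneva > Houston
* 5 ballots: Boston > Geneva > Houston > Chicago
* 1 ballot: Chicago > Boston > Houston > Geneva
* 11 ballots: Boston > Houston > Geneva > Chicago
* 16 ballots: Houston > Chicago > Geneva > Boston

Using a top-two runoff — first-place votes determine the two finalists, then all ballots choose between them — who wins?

Boston

Round 1 first-place votes: Houston 16, Boston 18, Geneva 0, Chicago 1. Boston and Houston advance.
Runoff: Boston is ranked above Houston on 19 ballots, Houston above Boston on 16.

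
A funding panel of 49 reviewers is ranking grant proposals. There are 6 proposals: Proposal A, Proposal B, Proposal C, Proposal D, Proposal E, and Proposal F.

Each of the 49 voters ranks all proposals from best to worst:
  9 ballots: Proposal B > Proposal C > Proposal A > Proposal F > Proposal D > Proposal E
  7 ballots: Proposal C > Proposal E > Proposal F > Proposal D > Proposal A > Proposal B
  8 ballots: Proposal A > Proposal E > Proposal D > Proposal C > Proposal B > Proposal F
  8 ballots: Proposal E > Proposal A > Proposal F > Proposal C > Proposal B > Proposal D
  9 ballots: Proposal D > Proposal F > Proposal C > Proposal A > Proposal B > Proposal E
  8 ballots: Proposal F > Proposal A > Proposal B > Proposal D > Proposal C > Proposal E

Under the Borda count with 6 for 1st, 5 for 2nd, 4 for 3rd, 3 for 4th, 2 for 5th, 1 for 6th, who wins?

Proposal A

Proposal A: 9×4 + 7×2 + 8×6 + 8×5 + 9×3 + 8×5 = 205
Proposal B: 9×6 + 7×1 + 8×2 + 8×2 + 9×2 + 8×4 = 143
Proposal C: 9×5 + 7×6 + 8×3 + 8×3 + 9×4 + 8×2 = 187
Proposal D: 9×2 + 7×3 + 8×4 + 8×1 + 9×6 + 8×3 = 157
Proposal E: 9×1 + 7×5 + 8×5 + 8×6 + 9×1 + 8×1 = 149
Proposal F: 9×3 + 7×4 + 8×1 + 8×4 + 9×5 + 8×6 = 188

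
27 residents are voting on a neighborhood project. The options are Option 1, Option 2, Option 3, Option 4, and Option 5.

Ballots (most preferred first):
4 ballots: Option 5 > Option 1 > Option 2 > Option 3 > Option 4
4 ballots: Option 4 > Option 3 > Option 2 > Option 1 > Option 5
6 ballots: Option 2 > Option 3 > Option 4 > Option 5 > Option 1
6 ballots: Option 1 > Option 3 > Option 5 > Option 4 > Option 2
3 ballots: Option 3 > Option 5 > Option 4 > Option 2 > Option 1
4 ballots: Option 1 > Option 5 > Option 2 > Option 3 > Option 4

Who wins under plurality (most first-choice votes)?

Option 1

First-place votes: Option 1 10, Option 2 6, Option 3 3, Option 4 4, Option 5 4.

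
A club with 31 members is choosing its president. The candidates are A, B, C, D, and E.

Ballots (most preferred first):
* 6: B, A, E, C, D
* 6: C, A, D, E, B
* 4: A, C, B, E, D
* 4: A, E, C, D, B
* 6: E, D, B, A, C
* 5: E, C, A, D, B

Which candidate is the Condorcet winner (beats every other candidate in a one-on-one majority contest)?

A vs B: 19–12
A vs C: 20–11
A vs D: 25–6
A vs E: 20–11
A beats every other candidate.

A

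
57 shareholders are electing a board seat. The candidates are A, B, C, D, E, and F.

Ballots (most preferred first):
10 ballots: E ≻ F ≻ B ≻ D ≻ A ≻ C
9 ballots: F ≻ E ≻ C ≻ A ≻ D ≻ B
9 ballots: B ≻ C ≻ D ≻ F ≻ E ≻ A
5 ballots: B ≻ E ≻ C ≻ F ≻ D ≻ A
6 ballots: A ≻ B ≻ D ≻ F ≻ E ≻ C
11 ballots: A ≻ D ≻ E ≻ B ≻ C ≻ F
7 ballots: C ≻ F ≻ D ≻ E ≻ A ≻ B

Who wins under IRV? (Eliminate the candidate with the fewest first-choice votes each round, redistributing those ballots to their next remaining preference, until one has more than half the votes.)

Round 1: A 17, B 14, C 7, D 0, E 10, F 9. D eliminated.
Round 2: A 17, B 14, C 7, E 10, F 9. C eliminated.
Round 3: A 17, B 14, E 10, F 16. E eliminated.
Round 4: A 17, B 14, F 26. B eliminated.
Round 5: A 17, F 40. F has a majority (≥29).

F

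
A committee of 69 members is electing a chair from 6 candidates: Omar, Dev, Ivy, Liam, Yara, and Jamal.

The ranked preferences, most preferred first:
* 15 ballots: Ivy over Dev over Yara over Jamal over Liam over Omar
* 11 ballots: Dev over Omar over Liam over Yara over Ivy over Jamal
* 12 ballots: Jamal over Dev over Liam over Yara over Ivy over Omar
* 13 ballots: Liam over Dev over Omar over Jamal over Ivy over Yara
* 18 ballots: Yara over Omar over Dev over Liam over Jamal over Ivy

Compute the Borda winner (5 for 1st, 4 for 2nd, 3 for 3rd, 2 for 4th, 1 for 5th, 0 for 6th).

Omar: 15×0 + 11×4 + 12×0 + 13×3 + 18×4 = 155
Dev: 15×4 + 11×5 + 12×4 + 13×4 + 18×3 = 269
Ivy: 15×5 + 11×1 + 12×1 + 13×1 + 18×0 = 111
Liam: 15×1 + 11×3 + 12×3 + 13×5 + 18×2 = 185
Yara: 15×3 + 11×2 + 12×2 + 13×0 + 18×5 = 181
Jamal: 15×2 + 11×0 + 12×5 + 13×2 + 18×1 = 134

Dev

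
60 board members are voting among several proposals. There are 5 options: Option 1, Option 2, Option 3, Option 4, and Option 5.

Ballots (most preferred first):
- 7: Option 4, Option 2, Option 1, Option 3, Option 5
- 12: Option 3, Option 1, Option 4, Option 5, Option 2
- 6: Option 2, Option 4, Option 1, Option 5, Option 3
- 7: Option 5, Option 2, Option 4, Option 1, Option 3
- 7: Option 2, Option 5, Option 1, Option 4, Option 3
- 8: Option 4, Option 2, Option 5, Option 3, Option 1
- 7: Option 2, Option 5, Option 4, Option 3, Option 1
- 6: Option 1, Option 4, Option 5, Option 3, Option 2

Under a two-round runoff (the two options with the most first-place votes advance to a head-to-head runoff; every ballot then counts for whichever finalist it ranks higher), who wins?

Round 1 first-place votes: Option 1 6, Option 2 20, Option 3 12, Option 4 15, Option 5 7. Option 2 and Option 4 advance.
Runoff: Option 2 is ranked above Option 4 on 27 ballots, Option 4 above Option 2 on 33.

Option 4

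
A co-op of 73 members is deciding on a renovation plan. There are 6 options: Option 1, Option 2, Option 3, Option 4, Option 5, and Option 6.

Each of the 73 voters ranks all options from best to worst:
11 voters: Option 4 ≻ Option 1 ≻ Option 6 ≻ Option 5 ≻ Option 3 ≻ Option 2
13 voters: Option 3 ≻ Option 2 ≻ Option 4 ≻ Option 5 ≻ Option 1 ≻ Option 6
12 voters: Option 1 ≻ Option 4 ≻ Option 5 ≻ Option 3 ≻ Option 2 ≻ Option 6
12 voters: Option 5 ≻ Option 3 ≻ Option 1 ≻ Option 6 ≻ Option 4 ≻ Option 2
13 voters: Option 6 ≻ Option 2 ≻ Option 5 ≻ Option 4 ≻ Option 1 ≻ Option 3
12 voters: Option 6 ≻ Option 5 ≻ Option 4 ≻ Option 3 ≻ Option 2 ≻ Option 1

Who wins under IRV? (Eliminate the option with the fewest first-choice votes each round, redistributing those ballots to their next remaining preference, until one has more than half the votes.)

Round 1: Option 1 12, Option 2 0, Option 3 13, Option 4 11, Option 5 12, Option 6 25. Option 2 eliminated.
Round 2: Option 1 12, Option 3 13, Option 4 11, Option 5 12, Option 6 25. Option 4 eliminated.
Round 3: Option 1 23, Option 3 13, Option 5 12, Option 6 25. Option 5 eliminated.
Round 4: Option 1 23, Option 3 25, Option 6 25. Option 1 eliminated.
Round 5: Option 3 37, Option 6 36. Option 3 has a majority (≥37).

Option 3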